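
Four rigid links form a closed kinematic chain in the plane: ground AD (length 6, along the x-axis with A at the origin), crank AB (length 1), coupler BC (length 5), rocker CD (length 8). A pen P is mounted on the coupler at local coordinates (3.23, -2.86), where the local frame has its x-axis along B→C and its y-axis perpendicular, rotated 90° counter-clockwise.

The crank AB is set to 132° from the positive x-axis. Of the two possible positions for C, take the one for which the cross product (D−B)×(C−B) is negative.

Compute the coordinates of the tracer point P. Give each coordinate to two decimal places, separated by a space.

A=(0,0), D=(6.00,0)
B = A + 1.00·(cos132°, sin132°) = (-0.6691, 0.7431)
|BD| = 6.7104
circle(B,5.00) ∩ circle(D,8.00): a=0.4493, h=4.9798
  candidates: C₊=(0.3289,5.6425) cross=33.416; C₋=(-0.7741,-4.2558) cross=-33.416
  mode - wants cross < 0 → take C=(-0.7741,-4.2558) (cross=-33.416)
ex = (C−B)/|BC| = (-0.0210,-0.9998); ey = (0.9998,-0.0210)
P = B + 3.23·ex + -2.86·ey = (-3.5963,-2.4261)

-3.60 -2.43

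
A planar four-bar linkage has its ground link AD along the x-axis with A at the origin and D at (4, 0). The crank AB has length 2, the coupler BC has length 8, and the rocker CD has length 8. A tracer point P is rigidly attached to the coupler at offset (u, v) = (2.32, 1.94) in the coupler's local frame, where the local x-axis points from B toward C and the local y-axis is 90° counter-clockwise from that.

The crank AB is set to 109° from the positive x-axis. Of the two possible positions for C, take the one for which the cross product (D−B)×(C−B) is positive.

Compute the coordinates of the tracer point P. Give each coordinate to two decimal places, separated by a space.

-0.62 4.92

A=(0,0), D=(4.00,0)
B = A + 2.00·(cos109°, sin109°) = (-0.6511, 1.8910)
|BD| = 5.0209
circle(B,8.00) ∩ circle(D,8.00): a=2.5104, h=7.5959
  candidates: C₊=(4.5353,7.9821) cross=38.138; C₋=(-1.1865,-6.0910) cross=-38.138
  mode + wants cross > 0 → take C=(4.5353,7.9821) (cross=38.138)
ex = (C−B)/|BC| = (0.6483,0.7614); ey = (-0.7614,0.6483)
P = B + 2.32·ex + 1.94·ey = (-0.6241,4.9152)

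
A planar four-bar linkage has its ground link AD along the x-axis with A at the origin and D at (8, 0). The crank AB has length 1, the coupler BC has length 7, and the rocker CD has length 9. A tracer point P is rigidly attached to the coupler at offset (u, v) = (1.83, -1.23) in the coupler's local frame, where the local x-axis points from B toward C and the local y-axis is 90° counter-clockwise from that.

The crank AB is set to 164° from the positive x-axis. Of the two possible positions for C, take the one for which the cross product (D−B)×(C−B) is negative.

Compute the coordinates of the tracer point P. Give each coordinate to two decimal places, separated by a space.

-1.46 -1.87

A=(0,0), D=(8.00,0)
B = A + 1.00·(cos164°, sin164°) = (-0.9613, 0.2756)
|BD| = 8.9655
circle(B,7.00) ∩ circle(D,9.00): a=2.6981, h=6.4591
  candidates: C₊=(1.9342,6.6487) cross=57.909; C₋=(1.5370,-6.2634) cross=-57.909
  mode - wants cross < 0 → take C=(1.5370,-6.2634) (cross=-57.909)
ex = (C−B)/|BC| = (0.3569,-0.9341); ey = (0.9341,0.3569)
P = B + 1.83·ex + -1.23·ey = (-1.4571,-1.8728)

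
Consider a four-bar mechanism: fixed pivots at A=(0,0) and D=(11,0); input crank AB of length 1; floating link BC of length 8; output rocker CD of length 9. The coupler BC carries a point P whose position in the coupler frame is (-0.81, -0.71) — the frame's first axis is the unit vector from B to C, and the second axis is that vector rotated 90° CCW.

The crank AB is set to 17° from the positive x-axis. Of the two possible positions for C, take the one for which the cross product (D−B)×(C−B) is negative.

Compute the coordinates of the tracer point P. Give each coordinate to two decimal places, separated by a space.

-0.06 0.64

A=(0,0), D=(11.00,0)
B = A + 1.00·(cos17°, sin17°) = (0.9563, 0.2924)
|BD| = 10.0479
circle(B,8.00) ∩ circle(D,9.00): a=4.1780, h=6.8223
  candidates: C₊=(5.3311,6.9902) cross=68.550; C₋=(4.9341,-6.6486) cross=-68.550
  mode - wants cross < 0 → take C=(4.9341,-6.6486) (cross=-68.550)
ex = (C−B)/|BC| = (0.4972,-0.8676); ey = (0.8676,0.4972)
P = B + -0.81·ex + -0.71·ey = (-0.0625,0.6421)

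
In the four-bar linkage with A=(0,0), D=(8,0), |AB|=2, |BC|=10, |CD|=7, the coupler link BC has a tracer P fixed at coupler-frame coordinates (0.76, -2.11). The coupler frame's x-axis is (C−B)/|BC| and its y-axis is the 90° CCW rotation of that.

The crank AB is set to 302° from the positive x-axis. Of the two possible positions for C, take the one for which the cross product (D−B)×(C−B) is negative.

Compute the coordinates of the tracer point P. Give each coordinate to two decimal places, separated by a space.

A=(0,0), D=(8.00,0)
B = A + 2.00·(cos302°, sin302°) = (1.0598, -1.6961)
|BD| = 7.1444
circle(B,10.00) ∩ circle(D,7.00): a=7.1414, h=7.0000
  candidates: C₊=(6.3353,6.7992) cross=50.011; C₋=(9.6589,-6.8006) cross=-50.011
  mode - wants cross < 0 → take C=(9.6589,-6.8006) (cross=-50.011)
ex = (C−B)/|BC| = (0.8599,-0.5104); ey = (0.5104,0.8599)
P = B + 0.76·ex + -2.11·ey = (0.6363,-3.8984)

0.64 -3.90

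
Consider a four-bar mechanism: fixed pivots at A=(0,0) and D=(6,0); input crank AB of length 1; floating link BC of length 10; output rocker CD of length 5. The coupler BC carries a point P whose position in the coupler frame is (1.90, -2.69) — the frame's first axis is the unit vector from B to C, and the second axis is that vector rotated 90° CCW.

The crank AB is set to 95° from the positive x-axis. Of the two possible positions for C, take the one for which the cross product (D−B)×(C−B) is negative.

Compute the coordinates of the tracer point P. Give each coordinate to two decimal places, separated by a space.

A=(0,0), D=(6.00,0)
B = A + 1.00·(cos95°, sin95°) = (-0.0872, 0.9962)
|BD| = 6.1681
circle(B,10.00) ∩ circle(D,5.00): a=9.1637, h=4.0033
  candidates: C₊=(9.6028,3.4670) cross=24.693; C₋=(8.3097,-4.4346) cross=-24.693
  mode - wants cross < 0 → take C=(8.3097,-4.4346) (cross=-24.693)
ex = (C−B)/|BC| = (0.8397,-0.5431); ey = (0.5431,0.8397)
P = B + 1.90·ex + -2.69·ey = (0.0474,-2.2944)

0.05 -2.29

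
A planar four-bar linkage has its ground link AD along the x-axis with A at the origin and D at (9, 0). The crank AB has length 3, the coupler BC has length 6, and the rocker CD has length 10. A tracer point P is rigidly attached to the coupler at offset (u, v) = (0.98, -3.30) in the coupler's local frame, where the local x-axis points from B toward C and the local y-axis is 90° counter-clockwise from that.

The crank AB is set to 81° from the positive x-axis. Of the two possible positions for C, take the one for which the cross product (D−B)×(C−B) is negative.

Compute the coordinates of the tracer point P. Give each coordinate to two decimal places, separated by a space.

-2.95 2.56

A=(0,0), D=(9.00,0)
B = A + 3.00·(cos81°, sin81°) = (0.4693, 2.9631)
|BD| = 9.0306
circle(B,6.00) ∩ circle(D,10.00): a=0.9718, h=5.9208
  candidates: C₊=(3.3300,8.2372) cross=53.468; C₋=(-0.5553,-2.9488) cross=-53.468
  mode - wants cross < 0 → take C=(-0.5553,-2.9488) (cross=-53.468)
ex = (C−B)/|BC| = (-0.1708,-0.9853); ey = (0.9853,-0.1708)
P = B + 0.98·ex + -3.30·ey = (-2.9496,2.5610)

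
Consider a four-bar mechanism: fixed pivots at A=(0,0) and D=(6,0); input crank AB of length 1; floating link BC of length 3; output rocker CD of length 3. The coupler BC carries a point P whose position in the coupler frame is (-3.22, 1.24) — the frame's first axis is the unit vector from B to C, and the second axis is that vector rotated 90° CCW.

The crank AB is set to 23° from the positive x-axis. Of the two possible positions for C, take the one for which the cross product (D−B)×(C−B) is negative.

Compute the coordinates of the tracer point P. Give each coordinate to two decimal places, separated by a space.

A=(0,0), D=(6.00,0)
B = A + 1.00·(cos23°, sin23°) = (0.9205, 0.3907)
|BD| = 5.0945
circle(B,3.00) ∩ circle(D,3.00): a=2.5473, h=1.5848
  candidates: C₊=(3.5818,1.7755) cross=8.074; C₋=(3.3387,-1.3847) cross=-8.074
  mode - wants cross < 0 → take C=(3.3387,-1.3847) (cross=-8.074)
ex = (C−B)/|BC| = (0.8061,-0.5918); ey = (0.5918,0.8061)
P = B + -3.22·ex + 1.24·ey = (-0.9412,3.2959)

-0.94 3.30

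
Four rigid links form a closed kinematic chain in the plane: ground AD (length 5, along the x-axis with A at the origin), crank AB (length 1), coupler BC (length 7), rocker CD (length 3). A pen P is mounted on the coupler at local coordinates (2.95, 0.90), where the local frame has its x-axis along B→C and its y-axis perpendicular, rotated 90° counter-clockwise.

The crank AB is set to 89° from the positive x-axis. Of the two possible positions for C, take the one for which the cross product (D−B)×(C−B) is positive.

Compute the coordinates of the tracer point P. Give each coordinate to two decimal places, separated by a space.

A=(0,0), D=(5.00,0)
B = A + 1.00·(cos89°, sin89°) = (0.0175, 0.9998)
|BD| = 5.0819
circle(B,7.00) ∩ circle(D,3.00): a=6.4765, h=2.6561
  candidates: C₊=(6.8899,2.3298) cross=13.498; C₋=(5.8448,-2.8786) cross=-13.498
  mode + wants cross > 0 → take C=(6.8899,2.3298) (cross=13.498)
ex = (C−B)/|BC| = (0.9818,0.1900); ey = (-0.1900,0.9818)
P = B + 2.95·ex + 0.90·ey = (2.7427,2.4439)

2.74 2.44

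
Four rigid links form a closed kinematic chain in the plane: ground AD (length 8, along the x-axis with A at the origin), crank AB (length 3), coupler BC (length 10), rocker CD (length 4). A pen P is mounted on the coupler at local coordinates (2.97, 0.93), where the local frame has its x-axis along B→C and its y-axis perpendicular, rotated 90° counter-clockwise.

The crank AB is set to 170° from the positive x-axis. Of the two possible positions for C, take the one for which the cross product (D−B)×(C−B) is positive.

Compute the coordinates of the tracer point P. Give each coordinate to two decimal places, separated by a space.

-0.44 2.35

A=(0,0), D=(8.00,0)
B = A + 3.00·(cos170°, sin170°) = (-2.9544, 0.5209)
|BD| = 10.9668
circle(B,10.00) ∩ circle(D,4.00): a=9.3131, h=3.6422
  candidates: C₊=(6.5212,3.7166) cross=39.943; C₋=(6.1752,-3.5595) cross=-39.943
  mode + wants cross > 0 → take C=(6.5212,3.7166) (cross=39.943)
ex = (C−B)/|BC| = (0.9476,0.3196); ey = (-0.3196,0.9476)
P = B + 2.97·ex + 0.93·ey = (-0.4374,2.3513)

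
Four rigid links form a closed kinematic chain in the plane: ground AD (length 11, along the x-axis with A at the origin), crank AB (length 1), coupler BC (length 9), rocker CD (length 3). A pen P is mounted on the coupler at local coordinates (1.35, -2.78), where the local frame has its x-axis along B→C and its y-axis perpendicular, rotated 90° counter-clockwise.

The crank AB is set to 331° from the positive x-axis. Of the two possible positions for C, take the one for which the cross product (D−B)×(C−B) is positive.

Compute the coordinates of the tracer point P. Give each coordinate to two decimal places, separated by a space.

3.07 -2.66

A=(0,0), D=(11.00,0)
B = A + 1.00·(cos331°, sin331°) = (0.8746, -0.4848)
|BD| = 10.1370
circle(B,9.00) ∩ circle(D,3.00): a=8.6198, h=2.5881
  candidates: C₊=(9.3608,2.5126) cross=26.236; C₋=(9.6084,-2.6577) cross=-26.236
  mode + wants cross > 0 → take C=(9.3608,2.5126) (cross=26.236)
ex = (C−B)/|BC| = (0.9429,0.3330); ey = (-0.3330,0.9429)
P = B + 1.35·ex + -2.78·ey = (3.0734,-2.6565)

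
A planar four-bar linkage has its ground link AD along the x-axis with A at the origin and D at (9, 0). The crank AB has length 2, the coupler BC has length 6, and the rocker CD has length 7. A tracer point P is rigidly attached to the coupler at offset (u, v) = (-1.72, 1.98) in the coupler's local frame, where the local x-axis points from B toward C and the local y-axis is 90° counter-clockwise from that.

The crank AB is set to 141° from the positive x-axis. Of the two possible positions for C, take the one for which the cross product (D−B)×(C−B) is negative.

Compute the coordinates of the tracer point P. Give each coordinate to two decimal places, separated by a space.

-1.36 3.87

A=(0,0), D=(9.00,0)
B = A + 2.00·(cos141°, sin141°) = (-1.5543, 1.2586)
|BD| = 10.6291
circle(B,6.00) ∩ circle(D,7.00): a=4.7030, h=3.7258
  candidates: C₊=(3.5568,4.4013) cross=39.602; C₋=(2.6744,-2.9979) cross=-39.602
  mode - wants cross < 0 → take C=(2.6744,-2.9979) (cross=-39.602)
ex = (C−B)/|BC| = (0.7048,-0.7094); ey = (0.7094,0.7048)
P = B + -1.72·ex + 1.98·ey = (-1.3619,3.8743)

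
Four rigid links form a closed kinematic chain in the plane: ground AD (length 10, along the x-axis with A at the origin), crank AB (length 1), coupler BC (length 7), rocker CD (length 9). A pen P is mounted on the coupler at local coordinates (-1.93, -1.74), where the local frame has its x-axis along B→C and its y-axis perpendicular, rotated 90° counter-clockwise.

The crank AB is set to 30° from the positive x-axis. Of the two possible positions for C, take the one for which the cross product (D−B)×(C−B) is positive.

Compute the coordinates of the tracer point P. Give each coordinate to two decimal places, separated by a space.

A=(0,0), D=(10.00,0)
B = A + 1.00·(cos30°, sin30°) = (0.8660, 0.5000)
|BD| = 9.1476
circle(B,7.00) ∩ circle(D,9.00): a=2.8247, h=6.4048
  candidates: C₊=(4.0366,6.7408) cross=58.588; C₋=(3.3365,-6.0496) cross=-58.588
  mode + wants cross > 0 → take C=(4.0366,6.7408) (cross=58.588)
ex = (C−B)/|BC| = (0.4529,0.8915); ey = (-0.8915,0.4529)
P = B + -1.93·ex + -1.74·ey = (1.5431,-2.0088)

1.54 -2.01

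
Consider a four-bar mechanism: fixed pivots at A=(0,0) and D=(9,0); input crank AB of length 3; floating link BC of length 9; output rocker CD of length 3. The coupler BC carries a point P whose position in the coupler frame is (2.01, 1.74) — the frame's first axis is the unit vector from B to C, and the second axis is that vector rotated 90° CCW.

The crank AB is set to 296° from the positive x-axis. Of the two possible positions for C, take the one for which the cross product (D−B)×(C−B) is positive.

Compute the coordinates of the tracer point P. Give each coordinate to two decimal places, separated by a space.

A=(0,0), D=(9.00,0)
B = A + 3.00·(cos296°, sin296°) = (1.3151, -2.6964)
|BD| = 8.1442
circle(B,9.00) ∩ circle(D,3.00): a=8.4924, h=2.9797
  candidates: C₊=(8.3421,2.9270) cross=24.267; C₋=(10.3151,-2.6964) cross=-24.267
  mode + wants cross > 0 → take C=(8.3421,2.9270) (cross=24.267)
ex = (C−B)/|BC| = (0.7808,0.6248); ey = (-0.6248,0.7808)
P = B + 2.01·ex + 1.74·ey = (1.7973,-0.0820)

1.80 -0.08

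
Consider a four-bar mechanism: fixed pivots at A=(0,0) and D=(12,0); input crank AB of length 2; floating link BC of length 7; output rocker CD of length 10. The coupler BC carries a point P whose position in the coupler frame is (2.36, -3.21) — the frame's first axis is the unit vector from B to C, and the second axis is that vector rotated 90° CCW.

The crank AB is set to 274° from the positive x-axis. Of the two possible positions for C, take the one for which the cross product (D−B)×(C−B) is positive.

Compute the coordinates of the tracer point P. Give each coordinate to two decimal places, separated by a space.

4.04 -1.16

A=(0,0), D=(12.00,0)
B = A + 2.00·(cos274°, sin274°) = (0.1395, -1.9951)
|BD| = 12.0271
circle(B,7.00) ∩ circle(D,10.00): a=3.8934, h=5.8174
  candidates: C₊=(3.0139,4.3875) cross=69.966; C₋=(4.9439,-7.0860) cross=-69.966
  mode + wants cross > 0 → take C=(3.0139,4.3875) (cross=69.966)
ex = (C−B)/|BC| = (0.4106,0.9118); ey = (-0.9118,0.4106)
P = B + 2.36·ex + -3.21·ey = (4.0355,-1.1614)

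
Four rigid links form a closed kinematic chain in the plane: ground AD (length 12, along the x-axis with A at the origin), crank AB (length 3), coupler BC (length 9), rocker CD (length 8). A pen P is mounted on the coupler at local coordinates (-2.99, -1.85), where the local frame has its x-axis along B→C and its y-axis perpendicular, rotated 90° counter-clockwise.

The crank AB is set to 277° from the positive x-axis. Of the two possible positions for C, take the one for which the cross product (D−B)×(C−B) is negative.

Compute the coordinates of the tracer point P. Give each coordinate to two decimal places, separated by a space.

-3.14 -3.24

A=(0,0), D=(12.00,0)
B = A + 3.00·(cos277°, sin277°) = (0.3656, -2.9776)
|BD| = 12.0094
circle(B,9.00) ∩ circle(D,8.00): a=6.7125, h=5.9952
  candidates: C₊=(5.3820,4.4947) cross=71.999; C₋=(8.3550,-7.1214) cross=-71.999
  mode - wants cross < 0 → take C=(8.3550,-7.1214) (cross=-71.999)
ex = (C−B)/|BC| = (0.8877,-0.4604); ey = (0.4604,0.8877)
P = B + -2.99·ex + -1.85·ey = (-3.1404,-3.2433)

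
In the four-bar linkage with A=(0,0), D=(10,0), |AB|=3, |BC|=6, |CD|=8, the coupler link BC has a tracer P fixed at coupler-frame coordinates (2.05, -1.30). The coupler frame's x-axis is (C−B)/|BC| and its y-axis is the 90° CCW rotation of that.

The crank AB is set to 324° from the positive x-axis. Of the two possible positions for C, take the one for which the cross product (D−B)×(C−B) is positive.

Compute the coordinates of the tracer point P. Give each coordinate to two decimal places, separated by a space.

3.98 0.11

A=(0,0), D=(10.00,0)
B = A + 3.00·(cos324°, sin324°) = (2.4271, -1.7634)
|BD| = 7.7755
circle(B,6.00) ∩ circle(D,8.00): a=2.0872, h=5.6252
  candidates: C₊=(3.1842,4.1887) cross=43.739; C₋=(5.7356,-6.7687) cross=-43.739
  mode + wants cross > 0 → take C=(3.1842,4.1887) (cross=43.739)
ex = (C−B)/|BC| = (0.1262,0.9920); ey = (-0.9920,0.1262)
P = B + 2.05·ex + -1.30·ey = (3.9754,0.1062)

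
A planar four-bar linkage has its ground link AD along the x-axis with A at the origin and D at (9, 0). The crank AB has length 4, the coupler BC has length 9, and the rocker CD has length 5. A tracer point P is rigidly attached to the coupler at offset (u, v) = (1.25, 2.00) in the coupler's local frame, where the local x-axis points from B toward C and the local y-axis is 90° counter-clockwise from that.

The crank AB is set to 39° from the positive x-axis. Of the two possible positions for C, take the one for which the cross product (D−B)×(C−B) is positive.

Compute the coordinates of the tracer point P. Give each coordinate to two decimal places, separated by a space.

4.01 4.70

A=(0,0), D=(9.00,0)
B = A + 4.00·(cos39°, sin39°) = (3.1086, 2.5173)
|BD| = 6.4067
circle(B,9.00) ∩ circle(D,5.00): a=7.5738, h=4.8619
  candidates: C₊=(11.9835,4.0123) cross=31.148; C₋=(8.1629,-4.9294) cross=-31.148
  mode + wants cross > 0 → take C=(11.9835,4.0123) (cross=31.148)
ex = (C−B)/|BC| = (0.9861,0.1661); ey = (-0.1661,0.9861)
P = B + 1.25·ex + 2.00·ey = (4.0090,4.6971)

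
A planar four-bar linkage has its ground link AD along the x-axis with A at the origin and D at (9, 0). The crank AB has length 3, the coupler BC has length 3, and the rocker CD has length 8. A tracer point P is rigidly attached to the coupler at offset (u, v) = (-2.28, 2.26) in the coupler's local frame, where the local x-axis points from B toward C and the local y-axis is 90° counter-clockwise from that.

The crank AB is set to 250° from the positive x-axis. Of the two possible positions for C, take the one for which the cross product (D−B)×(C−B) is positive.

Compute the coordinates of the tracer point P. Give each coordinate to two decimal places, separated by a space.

-4.23 -2.94

A=(0,0), D=(9.00,0)
B = A + 3.00·(cos250°, sin250°) = (-1.0261, -2.8191)
|BD| = 10.4148
circle(B,3.00) ∩ circle(D,8.00): a=2.5670, h=1.5526
  candidates: C₊=(1.0248,-0.6296) cross=16.171; C₋=(1.8653,-3.6189) cross=-16.171
  mode + wants cross > 0 → take C=(1.0248,-0.6296) (cross=16.171)
ex = (C−B)/|BC| = (0.6836,0.7298); ey = (-0.7298,0.6836)
P = B + -2.28·ex + 2.26·ey = (-4.2341,-2.9381)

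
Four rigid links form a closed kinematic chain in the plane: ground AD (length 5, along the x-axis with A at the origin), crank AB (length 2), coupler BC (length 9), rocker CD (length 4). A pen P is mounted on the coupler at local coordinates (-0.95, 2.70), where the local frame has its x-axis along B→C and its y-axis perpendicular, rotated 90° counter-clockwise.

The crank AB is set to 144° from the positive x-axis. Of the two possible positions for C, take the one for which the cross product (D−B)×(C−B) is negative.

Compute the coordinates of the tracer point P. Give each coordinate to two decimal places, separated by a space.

-0.87 3.94

A=(0,0), D=(5.00,0)
B = A + 2.00·(cos144°, sin144°) = (-1.6180, 1.1756)
|BD| = 6.7216
circle(B,9.00) ∩ circle(D,4.00): a=8.1960, h=3.7184
  candidates: C₊=(7.1019,3.4032) cross=24.994; C₋=(5.8013,-3.9189) cross=-24.994
  mode - wants cross < 0 → take C=(5.8013,-3.9189) (cross=-24.994)
ex = (C−B)/|BC| = (0.8244,-0.5661); ey = (0.5661,0.8244)
P = B + -0.95·ex + 2.70·ey = (-0.8728,3.9391)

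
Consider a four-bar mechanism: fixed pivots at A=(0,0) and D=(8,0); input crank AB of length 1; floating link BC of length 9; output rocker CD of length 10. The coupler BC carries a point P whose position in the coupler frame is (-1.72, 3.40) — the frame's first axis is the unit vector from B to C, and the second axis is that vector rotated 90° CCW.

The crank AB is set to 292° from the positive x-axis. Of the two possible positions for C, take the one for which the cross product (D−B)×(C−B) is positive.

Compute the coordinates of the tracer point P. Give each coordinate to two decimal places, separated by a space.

-3.27 -2.04

A=(0,0), D=(8.00,0)
B = A + 1.00·(cos292°, sin292°) = (0.3746, -0.9272)
|BD| = 7.6816
circle(B,9.00) ∩ circle(D,10.00): a=2.6040, h=8.6150
  candidates: C₊=(1.9198,7.9392) cross=66.177; C₋=(3.9995,-9.1649) cross=-66.177
  mode + wants cross > 0 → take C=(1.9198,7.9392) (cross=66.177)
ex = (C−B)/|BC| = (0.1717,0.9852); ey = (-0.9852,0.1717)
P = B + -1.72·ex + 3.40·ey = (-3.2702,-2.0379)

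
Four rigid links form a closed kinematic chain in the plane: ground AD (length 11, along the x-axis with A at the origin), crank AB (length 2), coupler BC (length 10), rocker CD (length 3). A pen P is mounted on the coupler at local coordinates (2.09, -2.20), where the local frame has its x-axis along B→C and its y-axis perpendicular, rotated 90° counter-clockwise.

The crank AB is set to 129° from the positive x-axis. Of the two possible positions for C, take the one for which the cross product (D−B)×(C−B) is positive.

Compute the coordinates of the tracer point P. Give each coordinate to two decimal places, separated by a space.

0.92 -0.56

A=(0,0), D=(11.00,0)
B = A + 2.00·(cos129°, sin129°) = (-1.2586, 1.5543)
|BD| = 12.3568
circle(B,10.00) ∩ circle(D,3.00): a=9.8606, h=1.6640
  candidates: C₊=(8.7329,1.9648) cross=20.562; C₋=(8.3143,-1.3368) cross=-20.562
  mode + wants cross > 0 → take C=(8.7329,1.9648) (cross=20.562)
ex = (C−B)/|BC| = (0.9992,0.0410); ey = (-0.0410,0.9992)
P = B + 2.09·ex + -2.20·ey = (0.9199,-0.5581)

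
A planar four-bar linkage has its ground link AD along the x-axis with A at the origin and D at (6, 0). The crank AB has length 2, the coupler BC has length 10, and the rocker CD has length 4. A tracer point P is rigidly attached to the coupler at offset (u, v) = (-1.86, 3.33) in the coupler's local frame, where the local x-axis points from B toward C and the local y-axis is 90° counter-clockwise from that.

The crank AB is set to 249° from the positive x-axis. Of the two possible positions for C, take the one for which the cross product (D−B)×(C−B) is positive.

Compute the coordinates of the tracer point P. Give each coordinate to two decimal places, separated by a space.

A=(0,0), D=(6.00,0)
B = A + 2.00·(cos249°, sin249°) = (-0.7167, -1.8672)
|BD| = 6.9714
circle(B,10.00) ∩ circle(D,4.00): a=9.5103, h=3.0910
  candidates: C₊=(7.6183,3.6580) cross=21.549; C₋=(9.2740,-2.2981) cross=-21.549
  mode + wants cross > 0 → take C=(7.6183,3.6580) (cross=21.549)
ex = (C−B)/|BC| = (0.8335,0.5525); ey = (-0.5525,0.8335)
P = B + -1.86·ex + 3.33·ey = (-4.1069,-0.1193)

-4.11 -0.12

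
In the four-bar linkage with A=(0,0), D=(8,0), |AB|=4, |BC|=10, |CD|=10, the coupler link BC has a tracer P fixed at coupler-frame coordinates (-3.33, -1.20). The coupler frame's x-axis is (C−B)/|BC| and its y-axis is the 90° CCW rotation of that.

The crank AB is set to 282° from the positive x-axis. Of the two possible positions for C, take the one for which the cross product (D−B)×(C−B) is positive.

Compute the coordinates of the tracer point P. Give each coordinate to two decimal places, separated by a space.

2.29 -7.14

A=(0,0), D=(8.00,0)
B = A + 4.00·(cos282°, sin282°) = (0.8316, -3.9126)
|BD| = 8.1666
circle(B,10.00) ∩ circle(D,10.00): a=4.0833, h=9.1283
  candidates: C₊=(0.0425,6.0562) cross=74.548; C₋=(8.7892,-9.9688) cross=-74.548
  mode + wants cross > 0 → take C=(0.0425,6.0562) (cross=74.548)
ex = (C−B)/|BC| = (-0.0789,0.9969); ey = (-0.9969,-0.0789)
P = B + -3.33·ex + -1.20·ey = (2.2907,-7.1375)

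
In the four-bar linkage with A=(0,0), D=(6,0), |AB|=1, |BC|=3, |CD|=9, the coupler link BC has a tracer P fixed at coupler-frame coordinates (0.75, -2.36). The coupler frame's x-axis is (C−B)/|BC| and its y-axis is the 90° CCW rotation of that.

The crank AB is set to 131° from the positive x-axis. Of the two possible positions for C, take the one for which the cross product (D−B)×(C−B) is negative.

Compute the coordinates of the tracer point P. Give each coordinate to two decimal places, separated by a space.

A=(0,0), D=(6.00,0)
B = A + 1.00·(cos131°, sin131°) = (-0.6561, 0.7547)
|BD| = 6.6987
circle(B,3.00) ∩ circle(D,9.00): a=-2.0248, h=2.2136
  candidates: C₊=(-2.4186,3.1824) cross=14.828; C₋=(-2.9174,-1.2167) cross=-14.828
  mode - wants cross < 0 → take C=(-2.9174,-1.2167) (cross=-14.828)
ex = (C−B)/|BC| = (-0.7538,-0.6571); ey = (0.6571,-0.7538)
P = B + 0.75·ex + -2.36·ey = (-2.7722,2.0408)

-2.77 2.04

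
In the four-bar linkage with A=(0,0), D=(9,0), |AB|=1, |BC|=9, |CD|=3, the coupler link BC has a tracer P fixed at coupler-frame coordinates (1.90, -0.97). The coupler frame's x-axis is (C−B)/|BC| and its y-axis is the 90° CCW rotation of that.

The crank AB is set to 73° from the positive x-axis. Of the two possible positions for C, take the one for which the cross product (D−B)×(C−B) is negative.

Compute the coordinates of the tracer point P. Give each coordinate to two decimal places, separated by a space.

A=(0,0), D=(9.00,0)
B = A + 1.00·(cos73°, sin73°) = (0.2924, 0.9563)
|BD| = 8.7600
circle(B,9.00) ∩ circle(D,3.00): a=8.4896, h=2.9878
  candidates: C₊=(9.0574,2.9995) cross=26.173; C₋=(8.4051,-2.9404) cross=-26.173
  mode - wants cross < 0 → take C=(8.4051,-2.9404) (cross=-26.173)
ex = (C−B)/|BC| = (0.9014,-0.4330); ey = (0.4330,0.9014)
P = B + 1.90·ex + -0.97·ey = (1.5851,-0.7407)

1.59 -0.74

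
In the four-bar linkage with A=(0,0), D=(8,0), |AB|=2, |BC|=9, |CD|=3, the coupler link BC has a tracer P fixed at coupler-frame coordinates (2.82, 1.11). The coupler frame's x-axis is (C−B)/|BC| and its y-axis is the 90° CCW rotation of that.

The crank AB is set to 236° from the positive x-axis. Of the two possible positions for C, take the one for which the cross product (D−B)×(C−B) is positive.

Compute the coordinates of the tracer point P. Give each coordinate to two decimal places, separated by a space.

A=(0,0), D=(8.00,0)
B = A + 2.00·(cos236°, sin236°) = (-1.1184, -1.6581)
|BD| = 9.2679
circle(B,9.00) ∩ circle(D,3.00): a=8.5183, h=2.9048
  candidates: C₊=(6.7428,2.7239) cross=26.922; C₋=(7.7822,-2.9921) cross=-26.922
  mode + wants cross > 0 → take C=(6.7428,2.7239) (cross=26.922)
ex = (C−B)/|BC| = (0.8735,0.4869); ey = (-0.4869,0.8735)
P = B + 2.82·ex + 1.11·ey = (0.8044,0.6845)

0.80 0.68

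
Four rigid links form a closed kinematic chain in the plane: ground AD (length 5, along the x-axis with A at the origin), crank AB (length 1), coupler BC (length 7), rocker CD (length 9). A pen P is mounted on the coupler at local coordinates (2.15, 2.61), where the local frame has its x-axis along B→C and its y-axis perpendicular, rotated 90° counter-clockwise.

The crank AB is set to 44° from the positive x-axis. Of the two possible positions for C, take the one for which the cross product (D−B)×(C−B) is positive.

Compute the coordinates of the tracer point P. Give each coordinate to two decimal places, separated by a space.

A=(0,0), D=(5.00,0)
B = A + 1.00·(cos44°, sin44°) = (0.7193, 0.6947)
|BD| = 4.3367
circle(B,7.00) ∩ circle(D,9.00): a=-1.5211, h=6.8327
  candidates: C₊=(0.3123,7.6828) cross=29.631; C₋=(-1.8767,-5.8062) cross=-29.631
  mode + wants cross > 0 → take C=(0.3123,7.6828) (cross=29.631)
ex = (C−B)/|BC| = (-0.0581,0.9983); ey = (-0.9983,-0.0581)
P = B + 2.15·ex + 2.61·ey = (-2.0113,2.6893)

-2.01 2.69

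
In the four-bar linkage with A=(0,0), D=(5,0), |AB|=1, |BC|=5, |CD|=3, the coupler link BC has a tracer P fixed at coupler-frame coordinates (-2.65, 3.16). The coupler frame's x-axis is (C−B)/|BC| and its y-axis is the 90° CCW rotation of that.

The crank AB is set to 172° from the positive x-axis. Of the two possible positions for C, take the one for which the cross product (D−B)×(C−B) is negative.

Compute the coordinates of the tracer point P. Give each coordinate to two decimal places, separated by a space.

A=(0,0), D=(5.00,0)
B = A + 1.00·(cos172°, sin172°) = (-0.9903, 0.1392)
|BD| = 5.9919
circle(B,5.00) ∩ circle(D,3.00): a=4.3311, h=2.4983
  candidates: C₊=(3.3977,2.5362) cross=14.970; C₋=(3.2816,-2.4591) cross=-14.970
  mode - wants cross < 0 → take C=(3.2816,-2.4591) (cross=-14.970)
ex = (C−B)/|BC| = (0.8544,-0.5197); ey = (0.5197,0.8544)
P = B + -2.65·ex + 3.16·ey = (-1.6123,4.2161)

-1.61 4.22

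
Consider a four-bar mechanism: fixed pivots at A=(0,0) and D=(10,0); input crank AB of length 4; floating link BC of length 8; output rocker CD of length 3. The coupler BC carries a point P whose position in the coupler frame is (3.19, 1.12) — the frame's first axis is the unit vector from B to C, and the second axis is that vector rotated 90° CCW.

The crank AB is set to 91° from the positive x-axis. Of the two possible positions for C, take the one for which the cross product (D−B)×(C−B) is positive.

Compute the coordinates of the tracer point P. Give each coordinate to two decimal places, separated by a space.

A=(0,0), D=(10.00,0)
B = A + 4.00·(cos91°, sin91°) = (-0.0698, 3.9994)
|BD| = 10.8350
circle(B,8.00) ∩ circle(D,3.00): a=7.9556, h=0.8421
  candidates: C₊=(7.6348,1.8454) cross=9.124; C₋=(7.0131,0.2802) cross=-9.124
  mode + wants cross > 0 → take C=(7.6348,1.8454) (cross=9.124)
ex = (C−B)/|BC| = (0.9631,-0.2692); ey = (0.2692,0.9631)
P = B + 3.19·ex + 1.12·ey = (3.3039,4.2191)

3.30 4.22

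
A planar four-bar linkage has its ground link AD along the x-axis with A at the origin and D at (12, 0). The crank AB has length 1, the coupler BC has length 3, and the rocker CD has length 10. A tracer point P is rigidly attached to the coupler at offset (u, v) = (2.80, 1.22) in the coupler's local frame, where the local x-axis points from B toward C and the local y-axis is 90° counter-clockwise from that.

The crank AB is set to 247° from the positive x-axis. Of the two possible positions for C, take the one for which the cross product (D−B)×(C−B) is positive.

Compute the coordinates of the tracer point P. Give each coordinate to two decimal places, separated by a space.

A=(0,0), D=(12.00,0)
B = A + 1.00·(cos247°, sin247°) = (-0.3907, -0.9205)
|BD| = 12.4249
circle(B,3.00) ∩ circle(D,10.00): a=2.5504, h=1.5797
  candidates: C₊=(2.0357,0.8438) cross=19.627; C₋=(2.2697,-2.3069) cross=-19.627
  mode + wants cross > 0 → take C=(2.0357,0.8438) (cross=19.627)
ex = (C−B)/|BC| = (0.8088,0.5881); ey = (-0.5881,0.8088)
P = B + 2.80·ex + 1.22·ey = (1.1564,1.7129)

1.16 1.71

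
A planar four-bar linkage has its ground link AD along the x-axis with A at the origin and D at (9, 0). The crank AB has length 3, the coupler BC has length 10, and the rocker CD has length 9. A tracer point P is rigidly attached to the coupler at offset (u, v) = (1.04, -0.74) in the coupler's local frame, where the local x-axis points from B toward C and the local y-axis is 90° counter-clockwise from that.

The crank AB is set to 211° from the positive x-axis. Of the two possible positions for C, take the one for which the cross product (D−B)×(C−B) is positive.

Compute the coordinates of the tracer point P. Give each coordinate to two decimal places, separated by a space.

-1.38 -1.10

A=(0,0), D=(9.00,0)
B = A + 3.00·(cos211°, sin211°) = (-2.5715, -1.5451)
|BD| = 11.6742
circle(B,10.00) ∩ circle(D,9.00): a=6.6509, h=7.4677
  candidates: C₊=(3.0325,6.7371) cross=87.179; C₋=(5.0092,-8.0668) cross=-87.179
  mode + wants cross > 0 → take C=(3.0325,6.7371) (cross=87.179)
ex = (C−B)/|BC| = (0.5604,0.8282); ey = (-0.8282,0.5604)
P = B + 1.04·ex + -0.74·ey = (-1.3758,-1.0985)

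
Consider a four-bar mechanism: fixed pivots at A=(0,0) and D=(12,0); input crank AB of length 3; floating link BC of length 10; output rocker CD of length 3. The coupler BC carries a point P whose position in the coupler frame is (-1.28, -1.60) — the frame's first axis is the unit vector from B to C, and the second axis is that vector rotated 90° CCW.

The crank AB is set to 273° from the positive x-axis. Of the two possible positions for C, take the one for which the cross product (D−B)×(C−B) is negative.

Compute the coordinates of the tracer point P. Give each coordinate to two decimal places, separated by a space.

A=(0,0), D=(12.00,0)
B = A + 3.00·(cos273°, sin273°) = (0.1570, -2.9959)
|BD| = 12.2160
circle(B,10.00) ∩ circle(D,3.00): a=9.8326, h=1.8219
  candidates: C₊=(9.2426,1.1818) cross=22.256; C₋=(10.1362,-2.3508) cross=-22.256
  mode - wants cross < 0 → take C=(10.1362,-2.3508) (cross=-22.256)
ex = (C−B)/|BC| = (0.9979,0.0645); ey = (-0.0645,0.9979)
P = B + -1.28·ex + -1.60·ey = (-1.0171,-4.6751)

-1.02 -4.68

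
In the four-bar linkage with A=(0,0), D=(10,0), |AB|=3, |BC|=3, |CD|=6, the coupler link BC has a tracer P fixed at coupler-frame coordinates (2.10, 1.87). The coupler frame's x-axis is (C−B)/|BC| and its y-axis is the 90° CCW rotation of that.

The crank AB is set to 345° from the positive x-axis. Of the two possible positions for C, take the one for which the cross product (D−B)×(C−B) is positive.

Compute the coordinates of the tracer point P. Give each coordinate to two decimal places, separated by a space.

A=(0,0), D=(10.00,0)
B = A + 3.00·(cos345°, sin345°) = (2.8978, -0.7765)
|BD| = 7.1445
circle(B,3.00) ∩ circle(D,6.00): a=1.6827, h=2.4836
  candidates: C₊=(4.3006,1.8753) cross=17.744; C₋=(4.8404,-3.0625) cross=-17.744
  mode + wants cross > 0 → take C=(4.3006,1.8753) (cross=17.744)
ex = (C−B)/|BC| = (0.4676,0.8839); ey = (-0.8839,0.4676)
P = B + 2.10·ex + 1.87·ey = (2.2268,1.9542)

2.23 1.95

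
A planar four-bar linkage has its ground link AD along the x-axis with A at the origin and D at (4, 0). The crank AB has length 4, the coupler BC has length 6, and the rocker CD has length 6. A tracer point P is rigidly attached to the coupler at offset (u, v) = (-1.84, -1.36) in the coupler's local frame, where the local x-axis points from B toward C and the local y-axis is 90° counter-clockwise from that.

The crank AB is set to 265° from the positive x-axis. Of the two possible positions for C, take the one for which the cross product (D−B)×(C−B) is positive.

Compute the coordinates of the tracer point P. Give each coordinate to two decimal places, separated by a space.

1.39 -5.47

A=(0,0), D=(4.00,0)
B = A + 4.00·(cos265°, sin265°) = (-0.3486, -3.9848)
|BD| = 5.8982
circle(B,6.00) ∩ circle(D,6.00): a=2.9491, h=5.2252
  candidates: C₊=(-1.7044,1.8600) cross=30.819; C₋=(5.3558,-5.8448) cross=-30.819
  mode + wants cross > 0 → take C=(-1.7044,1.8600) (cross=30.819)
ex = (C−B)/|BC| = (-0.2260,0.9741); ey = (-0.9741,-0.2260)
P = B + -1.84·ex + -1.36·ey = (1.3920,-5.4699)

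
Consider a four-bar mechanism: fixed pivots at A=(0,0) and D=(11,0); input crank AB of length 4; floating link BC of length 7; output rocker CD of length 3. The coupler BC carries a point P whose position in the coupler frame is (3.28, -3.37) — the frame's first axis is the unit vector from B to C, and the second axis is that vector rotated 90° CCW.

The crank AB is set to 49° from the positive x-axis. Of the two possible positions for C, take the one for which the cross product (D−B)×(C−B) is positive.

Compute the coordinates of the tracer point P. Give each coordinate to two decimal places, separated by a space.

5.73 -0.51

A=(0,0), D=(11.00,0)
B = A + 4.00·(cos49°, sin49°) = (2.6242, 3.0188)
|BD| = 8.9032
circle(B,7.00) ∩ circle(D,3.00): a=6.6980, h=2.0340
  candidates: C₊=(9.6151,2.6612) cross=18.109; C₋=(8.2358,-1.1658) cross=-18.109
  mode + wants cross > 0 → take C=(9.6151,2.6612) (cross=18.109)
ex = (C−B)/|BC| = (0.9987,-0.0511); ey = (0.0511,0.9987)
P = B + 3.28·ex + -3.37·ey = (5.7278,-0.5143)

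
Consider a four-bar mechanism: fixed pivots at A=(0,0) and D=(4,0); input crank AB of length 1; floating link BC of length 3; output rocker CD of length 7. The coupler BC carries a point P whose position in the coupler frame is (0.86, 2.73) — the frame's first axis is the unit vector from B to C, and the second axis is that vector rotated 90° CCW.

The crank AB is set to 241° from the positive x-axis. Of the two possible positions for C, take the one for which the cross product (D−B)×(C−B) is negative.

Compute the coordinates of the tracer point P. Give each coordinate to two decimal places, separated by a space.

1.33 -3.09

A=(0,0), D=(4.00,0)
B = A + 1.00·(cos241°, sin241°) = (-0.4848, -0.8746)
|BD| = 4.5693
circle(B,3.00) ∩ circle(D,7.00): a=-2.0924, h=2.1499
  candidates: C₊=(-2.9500,0.8350) cross=9.823; C₋=(-2.1270,-3.3852) cross=-9.823
  mode - wants cross < 0 → take C=(-2.1270,-3.3852) (cross=-9.823)
ex = (C−B)/|BC| = (-0.5474,-0.8369); ey = (0.8369,-0.5474)
P = B + 0.86·ex + 2.73·ey = (1.3291,-3.0887)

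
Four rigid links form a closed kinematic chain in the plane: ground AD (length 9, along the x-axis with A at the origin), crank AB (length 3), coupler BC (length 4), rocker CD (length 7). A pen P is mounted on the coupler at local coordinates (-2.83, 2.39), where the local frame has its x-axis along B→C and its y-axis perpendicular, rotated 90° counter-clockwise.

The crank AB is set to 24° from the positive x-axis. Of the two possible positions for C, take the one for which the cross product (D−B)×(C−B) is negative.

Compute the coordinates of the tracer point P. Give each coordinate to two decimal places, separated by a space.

A=(0,0), D=(9.00,0)
B = A + 3.00·(cos24°, sin24°) = (2.7406, 1.2202)
|BD| = 6.3772
circle(B,4.00) ∩ circle(D,7.00): a=0.6012, h=3.9546
  candidates: C₊=(4.0874,4.9867) cross=25.219; C₋=(2.5741,-2.7763) cross=-25.219
  mode - wants cross < 0 → take C=(2.5741,-2.7763) (cross=-25.219)
ex = (C−B)/|BC| = (-0.0416,-0.9991); ey = (0.9991,-0.0416)
P = B + -2.83·ex + 2.39·ey = (5.2464,3.9483)

5.25 3.95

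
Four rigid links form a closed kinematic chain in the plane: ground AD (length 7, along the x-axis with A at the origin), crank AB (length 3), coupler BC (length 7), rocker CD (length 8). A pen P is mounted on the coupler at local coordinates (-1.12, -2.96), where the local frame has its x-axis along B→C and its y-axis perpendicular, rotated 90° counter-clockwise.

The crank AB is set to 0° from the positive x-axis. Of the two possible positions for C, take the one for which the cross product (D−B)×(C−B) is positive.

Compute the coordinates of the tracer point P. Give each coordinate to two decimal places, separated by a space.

A=(0,0), D=(7.00,0)
B = A + 3.00·(cos0°, sin0°) = (3.0000, 0.0000)
|BD| = 4.0000
circle(B,7.00) ∩ circle(D,8.00): a=0.1250, h=6.9989
  candidates: C₊=(3.1250,6.9989) cross=27.996; C₋=(3.1250,-6.9989) cross=-27.996
  mode + wants cross > 0 → take C=(3.1250,6.9989) (cross=27.996)
ex = (C−B)/|BC| = (0.0179,0.9998); ey = (-0.9998,0.0179)
P = B + -1.12·ex + -2.96·ey = (5.9395,-1.1727)

5.94 -1.17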